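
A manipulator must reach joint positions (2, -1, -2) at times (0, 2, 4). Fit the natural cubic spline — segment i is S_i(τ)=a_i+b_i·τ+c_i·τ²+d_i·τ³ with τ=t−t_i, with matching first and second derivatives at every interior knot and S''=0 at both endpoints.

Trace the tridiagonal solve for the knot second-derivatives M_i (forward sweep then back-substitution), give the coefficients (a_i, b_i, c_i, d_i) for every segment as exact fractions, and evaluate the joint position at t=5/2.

Δ: Δ0=-3/2, Δ1=-1/2
row 1: diag=8, rhs=6; c'=1/4, d'=3/4
back: M1=3/4
M: M0=0, M1=3/4, M2=0
seg 0: a=2, c=M0/2=0, d=(M1−M0)/(6·2)=1/16, b=Δ0−h0·(2M0+M1)/6=-7/4
seg 1: a=-1, c=M1/2=3/8, d=(M2−M1)/(6·2)=-1/16, b=Δ1−h1·(2M1+M2)/6=-1
t_q=5/2 → seg 1, τ=1/2; S=-1+-1·τ+3/8·τ²+-1/16·τ³=-181/128

  seg 0: a=2 b=-7/4 c=0 d=1/16
  seg 1: a=-1 b=-1 c=3/8 d=-1/16
S(5/2) = -181/128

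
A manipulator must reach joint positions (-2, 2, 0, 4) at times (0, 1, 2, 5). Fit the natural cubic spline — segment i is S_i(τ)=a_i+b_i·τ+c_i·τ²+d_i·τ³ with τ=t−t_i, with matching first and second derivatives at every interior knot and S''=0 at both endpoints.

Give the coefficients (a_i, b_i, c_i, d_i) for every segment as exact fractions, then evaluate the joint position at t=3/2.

Δ: Δ0=4, Δ1=-2, Δ2=4/3
row 1: diag=4, rhs=-36; c'=1/4, d'=-9
row 2: denom=8−1·1/4=31/4; d'=(20−1·-9)/(31/4)=116/31
back: M2=116/31
back: M1=-9−1/4·116/31=-308/31
M: M0=0, M1=-308/31, M2=116/31, M3=0
seg 0: a=-2, c=M0/2=0, d=(M1−M0)/(6·1)=-154/93, b=Δ0−h0·(2M0+M1)/6=526/93
seg 1: a=2, c=M1/2=-154/31, d=(M2−M1)/(6·1)=212/93, b=Δ1−h1·(2M1+M2)/6=64/93
seg 2: a=0, c=M2/2=58/31, d=(M3−M2)/(6·3)=-58/279, b=Δ2−h2·(2M2+M3)/6=-224/93
t_q=3/2 → seg 1, τ=1/2; S=2+64/93·τ+-154/31·τ²+212/93·τ³=43/31

  seg 0: a=-2 b=526/93 c=0 d=-154/93
  seg 1: a=2 b=64/93 c=-154/31 d=212/93
  seg 2: a=0 b=-224/93 c=58/31 d=-58/279
S(3/2) = 43/31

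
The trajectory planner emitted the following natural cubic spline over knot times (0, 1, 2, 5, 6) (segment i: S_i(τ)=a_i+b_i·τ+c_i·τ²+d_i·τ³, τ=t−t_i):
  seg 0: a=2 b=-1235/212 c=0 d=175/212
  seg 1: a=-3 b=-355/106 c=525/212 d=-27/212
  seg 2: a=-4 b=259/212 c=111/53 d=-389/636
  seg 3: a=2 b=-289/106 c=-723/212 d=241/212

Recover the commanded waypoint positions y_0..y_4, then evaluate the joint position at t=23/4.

y_0=2 y_1=-3 y_2=-4 y_3=2 y_4=-3
S(23/4) = -20129/13568

y_0 = S_0(0) = a_0 = 2
y_1 = S_1(0) = a_1 = -3
y_2 = S_2(0) = a_2 = -4
y_3 = S_3(0) = a_3 = 2
y_4 = S_3(1) = -3
t_q=23/4 is in segment 3 (τ=3/4); S_3(τ)=-20129/13568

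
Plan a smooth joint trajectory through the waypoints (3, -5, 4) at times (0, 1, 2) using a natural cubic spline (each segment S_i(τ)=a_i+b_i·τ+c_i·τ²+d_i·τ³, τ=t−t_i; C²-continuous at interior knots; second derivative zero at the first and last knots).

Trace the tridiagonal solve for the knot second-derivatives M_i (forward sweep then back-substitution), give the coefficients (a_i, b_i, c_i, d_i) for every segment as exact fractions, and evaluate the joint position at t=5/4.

Δ: Δ0=-8, Δ1=9
row 1: diag=4, rhs=102; c'=1/4, d'=51/2
back: M1=51/2
M: M0=0, M1=51/2, M2=0
seg 0: a=3, c=M0/2=0, d=(M1−M0)/(6·1)=17/4, b=Δ0−h0·(2M0+M1)/6=-49/4
seg 1: a=-5, c=M1/2=51/4, d=(M2−M1)/(6·1)=-17/4, b=Δ1−h1·(2M1+M2)/6=1/2
t_q=5/4 → seg 1, τ=1/4; S=-5+1/2·τ+51/4·τ²+-17/4·τ³=-1061/256

  seg 0: a=3 b=-49/4 c=0 d=17/4
  seg 1: a=-5 b=1/2 c=51/4 d=-17/4
S(5/4) = -1061/256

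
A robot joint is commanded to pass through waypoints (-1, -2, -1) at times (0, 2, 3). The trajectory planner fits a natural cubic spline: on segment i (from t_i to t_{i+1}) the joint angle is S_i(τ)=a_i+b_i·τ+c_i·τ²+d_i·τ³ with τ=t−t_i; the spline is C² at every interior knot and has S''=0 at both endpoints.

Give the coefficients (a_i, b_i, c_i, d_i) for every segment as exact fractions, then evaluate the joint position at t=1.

Δ: Δ0=-1/2, Δ1=1
row 1: diag=6, rhs=9; c'=1/6, d'=3/2
back: M1=3/2
M: M0=0, M1=3/2, M2=0
seg 0: a=-1, c=M0/2=0, d=(M1−M0)/(6·2)=1/8, b=Δ0−h0·(2M0+M1)/6=-1
seg 1: a=-2, c=M1/2=3/4, d=(M2−M1)/(6·1)=-1/4, b=Δ1−h1·(2M1+M2)/6=1/2
t_q=1 → seg 0, τ=1; S=-1+-1·τ+0·τ²+1/8·τ³=-15/8

  seg 0: a=-1 b=-1 c=0 d=1/8
  seg 1: a=-2 b=1/2 c=3/4 d=-1/4
S(1) = -15/8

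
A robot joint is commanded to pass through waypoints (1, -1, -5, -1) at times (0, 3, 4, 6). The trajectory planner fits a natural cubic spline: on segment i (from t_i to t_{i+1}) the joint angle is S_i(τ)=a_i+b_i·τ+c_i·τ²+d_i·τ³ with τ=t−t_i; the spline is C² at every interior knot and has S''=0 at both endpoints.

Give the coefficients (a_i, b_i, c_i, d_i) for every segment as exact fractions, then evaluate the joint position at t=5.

Δ: Δ0=-2/3, Δ1=-4, Δ2=2
row 1: diag=8, rhs=-20; c'=1/8, d'=-5/2
row 2: denom=6−1·1/8=47/8; d'=(36−1·-5/2)/(47/8)=308/47
back: M2=308/47
back: M1=-5/2−1/8·308/47=-156/47
M: M0=0, M1=-156/47, M2=308/47, M3=0
seg 0: a=1, c=M0/2=0, d=(M1−M0)/(6·3)=-26/141, b=Δ0−h0·(2M0+M1)/6=140/141
seg 1: a=-1, c=M1/2=-78/47, d=(M2−M1)/(6·1)=232/141, b=Δ1−h1·(2M1+M2)/6=-562/141
seg 2: a=-5, c=M2/2=154/47, d=(M3−M2)/(6·2)=-77/141, b=Δ2−h2·(2M2+M3)/6=-334/141
t_q=5 → seg 2, τ=1; S=-5+-334/141·τ+154/47·τ²+-77/141·τ³=-218/47

  seg 0: a=1 b=140/141 c=0 d=-26/141
  seg 1: a=-1 b=-562/141 c=-78/47 d=232/141
  seg 2: a=-5 b=-334/141 c=154/47 d=-77/141
S(5) = -218/47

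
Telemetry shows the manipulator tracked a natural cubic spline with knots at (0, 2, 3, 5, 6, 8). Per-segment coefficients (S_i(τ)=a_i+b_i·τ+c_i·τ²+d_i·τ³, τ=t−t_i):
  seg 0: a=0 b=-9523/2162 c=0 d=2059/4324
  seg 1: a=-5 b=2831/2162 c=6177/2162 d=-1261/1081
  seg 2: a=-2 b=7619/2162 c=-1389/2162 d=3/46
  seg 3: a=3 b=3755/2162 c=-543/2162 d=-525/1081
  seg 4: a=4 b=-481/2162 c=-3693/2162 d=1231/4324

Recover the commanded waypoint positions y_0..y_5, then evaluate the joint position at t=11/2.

y_0 = S_0(0) = a_0 = 0
y_1 = S_1(0) = a_1 = -5
y_2 = S_2(0) = a_2 = -2
y_3 = S_3(0) = a_3 = 3
y_4 = S_4(0) = a_4 = 4
y_5 = S_4(2) = -1
t_q=11/2 is in segment 3 (τ=1/2); S_3(τ)=16193/4324

y_0=0 y_1=-5 y_2=-2 y_3=3 y_4=4 y_5=-1
S(11/2) = 16193/4324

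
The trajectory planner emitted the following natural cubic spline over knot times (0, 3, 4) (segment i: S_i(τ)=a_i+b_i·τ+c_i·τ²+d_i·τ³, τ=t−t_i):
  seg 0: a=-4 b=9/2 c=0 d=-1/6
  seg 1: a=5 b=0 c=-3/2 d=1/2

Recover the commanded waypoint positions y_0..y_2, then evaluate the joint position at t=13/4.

y_0=-4 y_1=5 y_2=4
S(13/4) = 629/128

y_0 = S_0(0) = a_0 = -4
y_1 = S_1(0) = a_1 = 5
y_2 = S_1(1) = 4
t_q=13/4 is in segment 1 (τ=1/4); S_1(τ)=629/128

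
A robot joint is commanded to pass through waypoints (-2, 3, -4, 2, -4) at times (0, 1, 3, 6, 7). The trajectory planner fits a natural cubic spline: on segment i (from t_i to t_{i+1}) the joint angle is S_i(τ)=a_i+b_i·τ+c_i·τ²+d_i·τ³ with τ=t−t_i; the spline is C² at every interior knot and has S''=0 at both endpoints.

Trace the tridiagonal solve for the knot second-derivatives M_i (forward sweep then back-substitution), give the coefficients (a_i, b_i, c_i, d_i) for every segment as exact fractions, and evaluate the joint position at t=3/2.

Δ: Δ0=5, Δ1=-7/2, Δ2=2, Δ3=-6
row 1: diag=6, rhs=-51; c'=1/3, d'=-17/2
row 2: denom=10−2·1/3=28/3; d'=(33−2·-17/2)/(28/3)=75/14
row 3: denom=8−3·9/28=197/28; d'=(-48−3·75/14)/(197/28)=-1794/197
back: M3=-1794/197
back: M2=75/14−9/28·-1794/197=1632/197
back: M1=-17/2−1/3·1632/197=-4437/394
M: M0=0, M1=-4437/394, M2=1632/197, M3=-1794/197, M4=0
seg 0: a=-2, c=M0/2=0, d=(M1−M0)/(6·1)=-1479/788, b=Δ0−h0·(2M0+M1)/6=5419/788
seg 1: a=3, c=M1/2=-4437/788, d=(M2−M1)/(6·2)=2567/1576, b=Δ1−h1·(2M1+M2)/6=491/394
seg 2: a=-4, c=M2/2=816/197, d=(M3−M2)/(6·3)=-571/591, b=Δ2−h2·(2M2+M3)/6=-341/197
seg 3: a=2, c=M3/2=-897/197, d=(M4−M3)/(6·1)=299/197, b=Δ3−h3·(2M3+M4)/6=-584/197
t_q=3/2 → seg 1, τ=1/2; S=3+491/394·τ+-4437/788·τ²+2567/1576·τ³=30499/12608

  seg 0: a=-2 b=5419/788 c=0 d=-1479/788
  seg 1: a=3 b=491/394 c=-4437/788 d=2567/1576
  seg 2: a=-4 b=-341/197 c=816/197 d=-571/591
  seg 3: a=2 b=-584/197 c=-897/197 d=299/197
S(3/2) = 30499/12608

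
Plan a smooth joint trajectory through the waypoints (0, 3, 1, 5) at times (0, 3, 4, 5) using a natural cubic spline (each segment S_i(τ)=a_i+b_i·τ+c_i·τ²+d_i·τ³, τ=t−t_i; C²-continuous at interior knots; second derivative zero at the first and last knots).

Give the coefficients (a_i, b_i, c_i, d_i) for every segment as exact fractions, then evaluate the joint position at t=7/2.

Δ: Δ0=1, Δ1=-2, Δ2=4
row 1: diag=8, rhs=-18; c'=1/8, d'=-9/4
row 2: denom=4−1·1/8=31/8; d'=(36−1·-9/4)/(31/8)=306/31
back: M2=306/31
back: M1=-9/4−1/8·306/31=-108/31
M: M0=0, M1=-108/31, M2=306/31, M3=0
seg 0: a=0, c=M0/2=0, d=(M1−M0)/(6·3)=-6/31, b=Δ0−h0·(2M0+M1)/6=85/31
seg 1: a=3, c=M1/2=-54/31, d=(M2−M1)/(6·1)=69/31, b=Δ1−h1·(2M1+M2)/6=-77/31
seg 2: a=1, c=M2/2=153/31, d=(M3−M2)/(6·1)=-51/31, b=Δ2−h2·(2M2+M3)/6=22/31
t_q=7/2 → seg 1, τ=1/2; S=3+-77/31·τ+-54/31·τ²+69/31·τ³=397/248

  seg 0: a=0 b=85/31 c=0 d=-6/31
  seg 1: a=3 b=-77/31 c=-54/31 d=69/31
  seg 2: a=1 b=22/31 c=153/31 d=-51/31
S(7/2) = 397/248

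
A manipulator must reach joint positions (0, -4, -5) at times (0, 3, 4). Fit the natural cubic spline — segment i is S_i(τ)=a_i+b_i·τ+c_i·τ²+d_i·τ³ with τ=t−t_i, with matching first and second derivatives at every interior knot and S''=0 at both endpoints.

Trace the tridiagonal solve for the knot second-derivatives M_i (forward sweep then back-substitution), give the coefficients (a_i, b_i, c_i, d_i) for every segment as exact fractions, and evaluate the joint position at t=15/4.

  seg 0: a=0 b=-35/24 c=0 d=1/72
  seg 1: a=-4 b=-13/12 c=1/8 d=-1/24
S(15/4) = -2437/512

Δ: Δ0=-4/3, Δ1=-1
row 1: diag=8, rhs=2; c'=1/8, d'=1/4
back: M1=1/4
M: M0=0, M1=1/4, M2=0
seg 0: a=0, c=M0/2=0, d=(M1−M0)/(6·3)=1/72, b=Δ0−h0·(2M0+M1)/6=-35/24
seg 1: a=-4, c=M1/2=1/8, d=(M2−M1)/(6·1)=-1/24, b=Δ1−h1·(2M1+M2)/6=-13/12
t_q=15/4 → seg 1, τ=3/4; S=-4+-13/12·τ+1/8·τ²+-1/24·τ³=-2437/512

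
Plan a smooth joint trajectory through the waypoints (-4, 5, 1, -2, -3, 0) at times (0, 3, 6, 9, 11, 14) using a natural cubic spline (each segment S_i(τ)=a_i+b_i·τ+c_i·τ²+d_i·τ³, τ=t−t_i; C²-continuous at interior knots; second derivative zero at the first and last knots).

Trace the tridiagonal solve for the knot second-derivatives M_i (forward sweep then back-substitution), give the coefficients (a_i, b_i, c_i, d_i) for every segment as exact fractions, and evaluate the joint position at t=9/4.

Δ: Δ0=3, Δ1=-4/3, Δ2=-1, Δ3=-1/2, Δ4=1
row 1: diag=12, rhs=-26; c'=1/4, d'=-13/6
row 2: denom=12−3·1/4=45/4; d'=(2−3·-13/6)/(45/4)=34/45
row 3: denom=10−3·4/15=46/5; d'=(3−3·34/45)/(46/5)=11/138
row 4: denom=10−2·5/23=220/23; d'=(9−2·11/138)/(220/23)=61/66
back: M4=61/66
back: M3=11/138−5/23·61/66=-4/33
back: M2=34/45−4/15·-4/33=26/33
back: M1=-13/6−1/4·26/33=-26/11
M: M0=0, M1=-26/11, M2=26/33, M3=-4/33, M4=61/66, M5=0
seg 0: a=-4, c=M0/2=0, d=(M1−M0)/(6·3)=-13/99, b=Δ0−h0·(2M0+M1)/6=46/11
seg 1: a=5, c=M1/2=-13/11, d=(M2−M1)/(6·3)=52/297, b=Δ1−h1·(2M1+M2)/6=7/11
seg 2: a=1, c=M2/2=13/33, d=(M3−M2)/(6·3)=-5/99, b=Δ2−h2·(2M2+M3)/6=-19/11
seg 3: a=-2, c=M3/2=-2/33, d=(M4−M3)/(6·2)=23/264, b=Δ3−h3·(2M3+M4)/6=-8/11
seg 4: a=-3, c=M4/2=61/132, d=(M5−M4)/(6·3)=-61/1188, b=Δ4−h4·(2M4+M5)/6=5/66
t_q=9/4 → seg 0, τ=9/4; S=-4+46/11·τ+0·τ²+-13/99·τ³=2755/704

  seg 0: a=-4 b=46/11 c=0 d=-13/99
  seg 1: a=5 b=7/11 c=-13/11 d=52/297
  seg 2: a=1 b=-19/11 c=13/33 d=-5/99
  seg 3: a=-2 b=-8/11 c=-2/33 d=23/264
  seg 4: a=-3 b=5/66 c=61/132 d=-61/1188
S(9/4) = 2755/704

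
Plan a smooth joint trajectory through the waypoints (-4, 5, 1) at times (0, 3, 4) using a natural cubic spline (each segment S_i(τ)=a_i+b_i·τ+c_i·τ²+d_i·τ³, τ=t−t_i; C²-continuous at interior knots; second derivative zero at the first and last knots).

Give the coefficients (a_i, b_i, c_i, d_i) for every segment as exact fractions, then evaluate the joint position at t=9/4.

  seg 0: a=-4 b=45/8 c=0 d=-7/24
  seg 1: a=5 b=-9/4 c=-21/8 d=7/8
S(9/4) = 2731/512

Δ: Δ0=3, Δ1=-4
row 1: diag=8, rhs=-42; c'=1/8, d'=-21/4
back: M1=-21/4
M: M0=0, M1=-21/4, M2=0
seg 0: a=-4, c=M0/2=0, d=(M1−M0)/(6·3)=-7/24, b=Δ0−h0·(2M0+M1)/6=45/8
seg 1: a=5, c=M1/2=-21/8, d=(M2−M1)/(6·1)=7/8, b=Δ1−h1·(2M1+M2)/6=-9/4
t_q=9/4 → seg 0, τ=9/4; S=-4+45/8·τ+0·τ²+-7/24·τ³=2731/512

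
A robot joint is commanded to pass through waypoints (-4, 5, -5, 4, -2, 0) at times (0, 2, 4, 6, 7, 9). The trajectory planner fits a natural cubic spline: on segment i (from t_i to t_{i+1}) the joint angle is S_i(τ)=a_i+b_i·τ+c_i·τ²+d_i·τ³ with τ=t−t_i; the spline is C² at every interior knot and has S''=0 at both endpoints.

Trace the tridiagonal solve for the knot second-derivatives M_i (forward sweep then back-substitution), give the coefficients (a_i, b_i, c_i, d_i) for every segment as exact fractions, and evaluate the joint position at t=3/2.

  seg 0: a=-4 b=3835/477 c=0 d=-3377/3816
  seg 1: a=5 b=-2461/954 c=-3377/636 d=3911/1908
  seg 2: a=-5 b=743/954 c=4445/636 d=-9785/3816
  seg 3: a=4 b=-971/477 c=-445/53 d=2114/477
  seg 4: a=-2 b=-2639/477 c=779/159 d=-779/954
S(3/2) = 51623/10176

Δ: Δ0=9/2, Δ1=-5, Δ2=9/2, Δ3=-6, Δ4=1
row 1: diag=8, rhs=-57; c'=1/4, d'=-57/8
row 2: denom=8−2·1/4=15/2; d'=(57−2·-57/8)/(15/2)=19/2
row 3: denom=6−2·4/15=82/15; d'=(-63−2·19/2)/(82/15)=-15
row 4: denom=6−1·15/82=477/82; d'=(42−1·-15)/(477/82)=1558/159
back: M4=1558/159
back: M3=-15−15/82·1558/159=-890/53
back: M2=19/2−4/15·-890/53=4445/318
back: M1=-57/8−1/4·4445/318=-3377/318
M: M0=0, M1=-3377/318, M2=4445/318, M3=-890/53, M4=1558/159, M5=0
seg 0: a=-4, c=M0/2=0, d=(M1−M0)/(6·2)=-3377/3816, b=Δ0−h0·(2M0+M1)/6=3835/477
seg 1: a=5, c=M1/2=-3377/636, d=(M2−M1)/(6·2)=3911/1908, b=Δ1−h1·(2M1+M2)/6=-2461/954
seg 2: a=-5, c=M2/2=4445/636, d=(M3−M2)/(6·2)=-9785/3816, b=Δ2−h2·(2M2+M3)/6=743/954
seg 3: a=4, c=M3/2=-445/53, d=(M4−M3)/(6·1)=2114/477, b=Δ3−h3·(2M3+M4)/6=-971/477
seg 4: a=-2, c=M4/2=779/159, d=(M5−M4)/(6·2)=-779/954, b=Δ4−h4·(2M4+M5)/6=-2639/477
t_q=3/2 → seg 0, τ=3/2; S=-4+3835/477·τ+0·τ²+-3377/3816·τ³=51623/10176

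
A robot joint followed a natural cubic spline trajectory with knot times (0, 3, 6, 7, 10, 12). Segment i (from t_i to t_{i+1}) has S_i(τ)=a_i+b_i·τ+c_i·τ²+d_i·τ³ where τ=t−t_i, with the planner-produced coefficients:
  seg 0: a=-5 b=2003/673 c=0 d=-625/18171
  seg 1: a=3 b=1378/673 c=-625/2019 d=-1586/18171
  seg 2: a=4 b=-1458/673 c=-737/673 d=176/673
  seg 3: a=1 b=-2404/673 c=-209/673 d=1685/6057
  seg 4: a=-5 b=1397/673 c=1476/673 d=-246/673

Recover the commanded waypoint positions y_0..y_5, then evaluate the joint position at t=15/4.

y_0=-5 y_1=3 y_2=4 y_3=1 y_4=-5 y_5=5
S(15/4) = 93137/21536

y_0 = S_0(0) = a_0 = -5
y_1 = S_1(0) = a_1 = 3
y_2 = S_2(0) = a_2 = 4
y_3 = S_3(0) = a_3 = 1
y_4 = S_4(0) = a_4 = -5
y_5 = S_4(2) = 5
t_q=15/4 is in segment 1 (τ=3/4); S_1(τ)=93137/21536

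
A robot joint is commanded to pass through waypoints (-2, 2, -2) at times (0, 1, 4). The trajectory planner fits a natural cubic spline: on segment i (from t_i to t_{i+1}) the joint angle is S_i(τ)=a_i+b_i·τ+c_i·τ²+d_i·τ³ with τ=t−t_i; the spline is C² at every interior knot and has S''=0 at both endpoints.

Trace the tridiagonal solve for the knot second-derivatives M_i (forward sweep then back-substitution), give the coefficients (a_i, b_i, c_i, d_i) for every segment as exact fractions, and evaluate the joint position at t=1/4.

  seg 0: a=-2 b=14/3 c=0 d=-2/3
  seg 1: a=2 b=8/3 c=-2 d=2/9
S(1/4) = -27/32

Δ: Δ0=4, Δ1=-4/3
row 1: diag=8, rhs=-32; c'=3/8, d'=-4
back: M1=-4
M: M0=0, M1=-4, M2=0
seg 0: a=-2, c=M0/2=0, d=(M1−M0)/(6·1)=-2/3, b=Δ0−h0·(2M0+M1)/6=14/3
seg 1: a=2, c=M1/2=-2, d=(M2−M1)/(6·3)=2/9, b=Δ1−h1·(2M1+M2)/6=8/3
t_q=1/4 → seg 0, τ=1/4; S=-2+14/3·τ+0·τ²+-2/3·τ³=-27/32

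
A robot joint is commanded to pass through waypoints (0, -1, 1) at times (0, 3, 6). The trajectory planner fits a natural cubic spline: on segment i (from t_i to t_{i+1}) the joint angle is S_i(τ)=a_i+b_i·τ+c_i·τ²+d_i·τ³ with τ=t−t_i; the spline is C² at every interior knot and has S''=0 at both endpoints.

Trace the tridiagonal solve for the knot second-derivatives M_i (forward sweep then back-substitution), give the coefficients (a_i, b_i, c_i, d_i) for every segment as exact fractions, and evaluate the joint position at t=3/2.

  seg 0: a=0 b=-7/12 c=0 d=1/36
  seg 1: a=-1 b=1/6 c=1/4 d=-1/36
S(3/2) = -25/32

Δ: Δ0=-1/3, Δ1=2/3
row 1: diag=12, rhs=6; c'=1/4, d'=1/2
back: M1=1/2
M: M0=0, M1=1/2, M2=0
seg 0: a=0, c=M0/2=0, d=(M1−M0)/(6·3)=1/36, b=Δ0−h0·(2M0+M1)/6=-7/12
seg 1: a=-1, c=M1/2=1/4, d=(M2−M1)/(6·3)=-1/36, b=Δ1−h1·(2M1+M2)/6=1/6
t_q=3/2 → seg 0, τ=3/2; S=0+-7/12·τ+0·τ²+1/36·τ³=-25/32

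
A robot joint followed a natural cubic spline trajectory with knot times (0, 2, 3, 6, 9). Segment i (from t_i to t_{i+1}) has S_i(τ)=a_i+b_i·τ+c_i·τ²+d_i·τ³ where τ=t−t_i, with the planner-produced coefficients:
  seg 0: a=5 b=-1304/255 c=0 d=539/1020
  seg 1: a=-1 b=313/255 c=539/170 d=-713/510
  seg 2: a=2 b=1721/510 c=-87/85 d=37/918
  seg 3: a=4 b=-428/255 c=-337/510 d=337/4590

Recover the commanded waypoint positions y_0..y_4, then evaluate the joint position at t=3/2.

y_0 = S_0(0) = a_0 = 5
y_1 = S_1(0) = a_1 = -1
y_2 = S_2(0) = a_2 = 2
y_3 = S_3(0) = a_3 = 4
y_4 = S_3(3) = -5
t_q=3/2 is in segment 0 (τ=3/2); S_0(τ)=-2413/2720

y_0=5 y_1=-1 y_2=2 y_3=4 y_4=-5
S(3/2) = -2413/2720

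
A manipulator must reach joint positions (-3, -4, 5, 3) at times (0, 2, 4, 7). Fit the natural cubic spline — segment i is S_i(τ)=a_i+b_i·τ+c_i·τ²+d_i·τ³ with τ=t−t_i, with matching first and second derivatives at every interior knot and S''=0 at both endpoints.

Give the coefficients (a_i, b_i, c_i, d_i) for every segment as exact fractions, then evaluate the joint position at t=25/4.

Δ: Δ0=-1/2, Δ1=9/2, Δ2=-2/3
row 1: diag=8, rhs=30; c'=1/4, d'=15/4
row 2: denom=10−2·1/4=19/2; d'=(-31−2·15/4)/(19/2)=-77/19
back: M2=-77/19
back: M1=15/4−1/4·-77/19=181/38
M: M0=0, M1=181/38, M2=-77/19, M3=0
seg 0: a=-3, c=M0/2=0, d=(M1−M0)/(6·2)=181/456, b=Δ0−h0·(2M0+M1)/6=-119/57
seg 1: a=-4, c=M1/2=181/76, d=(M2−M1)/(6·2)=-335/456, b=Δ1−h1·(2M1+M2)/6=305/114
seg 2: a=5, c=M2/2=-77/38, d=(M3−M2)/(6·3)=77/342, b=Δ2−h2·(2M2+M3)/6=193/57
t_q=25/4 → seg 2, τ=9/4; S=5+193/57·τ+-77/38·τ²+77/342·τ³=11977/2432

  seg 0: a=-3 b=-119/57 c=0 d=181/456
  seg 1: a=-4 b=305/114 c=181/76 d=-335/456
  seg 2: a=5 b=193/57 c=-77/38 d=77/342
S(25/4) = 11977/2432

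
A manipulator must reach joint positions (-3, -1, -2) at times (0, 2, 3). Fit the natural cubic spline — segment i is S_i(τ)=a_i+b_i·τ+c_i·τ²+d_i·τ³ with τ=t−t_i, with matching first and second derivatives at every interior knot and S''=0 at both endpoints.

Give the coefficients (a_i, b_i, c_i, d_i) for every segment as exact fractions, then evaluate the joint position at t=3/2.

  seg 0: a=-3 b=5/3 c=0 d=-1/6
  seg 1: a=-1 b=-1/3 c=-1 d=1/3
S(3/2) = -17/16

Δ: Δ0=1, Δ1=-1
row 1: diag=6, rhs=-12; c'=1/6, d'=-2
back: M1=-2
M: M0=0, M1=-2, M2=0
seg 0: a=-3, c=M0/2=0, d=(M1−M0)/(6·2)=-1/6, b=Δ0−h0·(2M0+M1)/6=5/3
seg 1: a=-1, c=M1/2=-1, d=(M2−M1)/(6·1)=1/3, b=Δ1−h1·(2M1+M2)/6=-1/3
t_q=3/2 → seg 0, τ=3/2; S=-3+5/3·τ+0·τ²+-1/6·τ³=-17/16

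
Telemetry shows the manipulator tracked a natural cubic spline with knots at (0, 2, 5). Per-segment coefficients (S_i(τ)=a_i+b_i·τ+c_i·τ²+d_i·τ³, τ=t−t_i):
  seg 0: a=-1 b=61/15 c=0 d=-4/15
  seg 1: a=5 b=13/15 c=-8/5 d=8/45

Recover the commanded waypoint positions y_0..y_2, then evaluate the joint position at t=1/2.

y_0 = S_0(0) = a_0 = -1
y_1 = S_1(0) = a_1 = 5
y_2 = S_1(3) = -2
t_q=1/2 is in segment 0 (τ=1/2); S_0(τ)=1

y_0=-1 y_1=5 y_2=-2
S(1/2) = 1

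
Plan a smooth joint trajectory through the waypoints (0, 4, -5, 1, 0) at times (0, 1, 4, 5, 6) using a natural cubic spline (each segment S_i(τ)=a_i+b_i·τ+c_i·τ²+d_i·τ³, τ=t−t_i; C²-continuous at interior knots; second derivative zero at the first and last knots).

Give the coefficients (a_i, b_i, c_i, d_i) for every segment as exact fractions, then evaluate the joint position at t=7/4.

  seg 0: a=0 b=597/106 c=0 d=-173/106
  seg 1: a=4 b=39/53 c=-519/106 d=129/106
  seg 2: a=-5 b=447/106 c=321/53 d=-453/106
  seg 3: a=1 b=186/53 c=-717/106 d=239/106
S(7/4) = 15679/6784

Δ: Δ0=4, Δ1=-3, Δ2=6, Δ3=-1
row 1: diag=8, rhs=-42; c'=3/8, d'=-21/4
row 2: denom=8−3·3/8=55/8; d'=(54−3·-21/4)/(55/8)=558/55
row 3: denom=4−1·8/55=212/55; d'=(-42−1·558/55)/(212/55)=-717/53
back: M3=-717/53
back: M2=558/55−8/55·-717/53=642/53
back: M1=-21/4−3/8·642/53=-519/53
M: M0=0, M1=-519/53, M2=642/53, M3=-717/53, M4=0
seg 0: a=0, c=M0/2=0, d=(M1−M0)/(6·1)=-173/106, b=Δ0−h0·(2M0+M1)/6=597/106
seg 1: a=4, c=M1/2=-519/106, d=(M2−M1)/(6·3)=129/106, b=Δ1−h1·(2M1+M2)/6=39/53
seg 2: a=-5, c=M2/2=321/53, d=(M3−M2)/(6·1)=-453/106, b=Δ2−h2·(2M2+M3)/6=447/106
seg 3: a=1, c=M3/2=-717/106, d=(M4−M3)/(6·1)=239/106, b=Δ3−h3·(2M3+M4)/6=186/53
t_q=7/4 → seg 1, τ=3/4; S=4+39/53·τ+-519/106·τ²+129/106·τ³=15679/6784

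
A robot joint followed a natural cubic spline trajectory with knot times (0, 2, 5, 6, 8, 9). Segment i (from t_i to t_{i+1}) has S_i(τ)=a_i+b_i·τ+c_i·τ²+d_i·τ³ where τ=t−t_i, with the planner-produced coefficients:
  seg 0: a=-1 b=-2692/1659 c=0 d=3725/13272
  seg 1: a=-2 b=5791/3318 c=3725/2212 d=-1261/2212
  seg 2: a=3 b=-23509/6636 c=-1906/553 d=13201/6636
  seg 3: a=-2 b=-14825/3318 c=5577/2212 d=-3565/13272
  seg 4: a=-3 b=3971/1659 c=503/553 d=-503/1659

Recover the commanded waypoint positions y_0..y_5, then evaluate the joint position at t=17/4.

y_0=-1 y_1=-2 y_2=3 y_3=-2 y_4=-3 y_5=0
S(17/4) = 560431/141568

y_0 = S_0(0) = a_0 = -1
y_1 = S_1(0) = a_1 = -2
y_2 = S_2(0) = a_2 = 3
y_3 = S_3(0) = a_3 = -2
y_4 = S_4(0) = a_4 = -3
y_5 = S_4(1) = 0
t_q=17/4 is in segment 1 (τ=9/4); S_1(τ)=560431/141568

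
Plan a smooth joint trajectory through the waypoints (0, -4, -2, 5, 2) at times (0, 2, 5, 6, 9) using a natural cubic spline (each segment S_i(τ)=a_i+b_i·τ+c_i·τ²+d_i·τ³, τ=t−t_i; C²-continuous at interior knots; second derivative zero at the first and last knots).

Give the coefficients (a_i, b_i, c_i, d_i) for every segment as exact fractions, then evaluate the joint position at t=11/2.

Δ: Δ0=-2, Δ1=2/3, Δ2=7, Δ3=-1
row 1: diag=10, rhs=16; c'=3/10, d'=8/5
row 2: denom=8−3·3/10=71/10; d'=(38−3·8/5)/(71/10)=332/71
row 3: denom=8−1·10/71=558/71; d'=(-48−1·332/71)/(558/71)=-1870/279
back: M3=-1870/279
back: M2=332/71−10/71·-1870/279=1568/279
back: M1=8/5−3/10·1568/279=-8/93
M: M0=0, M1=-8/93, M2=1568/279, M3=-1870/279, M4=0
seg 0: a=0, c=M0/2=0, d=(M1−M0)/(6·2)=-2/279, b=Δ0−h0·(2M0+M1)/6=-550/279
seg 1: a=-4, c=M1/2=-4/93, d=(M2−M1)/(6·3)=796/2511, b=Δ1−h1·(2M1+M2)/6=-574/279
seg 2: a=-2, c=M2/2=784/279, d=(M3−M2)/(6·1)=-191/93, b=Δ2−h2·(2M2+M3)/6=1742/279
seg 3: a=5, c=M3/2=-935/279, d=(M4−M3)/(6·3)=935/2511, b=Δ3−h3·(2M3+M4)/6=1591/279
t_q=11/2 → seg 2, τ=1/2; S=-2+1742/279·τ+784/279·τ²+-191/93·τ³=3499/2232

  seg 0: a=0 b=-550/279 c=0 d=-2/279
  seg 1: a=-4 b=-574/279 c=-4/93 d=796/2511
  seg 2: a=-2 b=1742/279 c=784/279 d=-191/93
  seg 3: a=5 b=1591/279 c=-935/279 d=935/2511
S(11/2) = 3499/2232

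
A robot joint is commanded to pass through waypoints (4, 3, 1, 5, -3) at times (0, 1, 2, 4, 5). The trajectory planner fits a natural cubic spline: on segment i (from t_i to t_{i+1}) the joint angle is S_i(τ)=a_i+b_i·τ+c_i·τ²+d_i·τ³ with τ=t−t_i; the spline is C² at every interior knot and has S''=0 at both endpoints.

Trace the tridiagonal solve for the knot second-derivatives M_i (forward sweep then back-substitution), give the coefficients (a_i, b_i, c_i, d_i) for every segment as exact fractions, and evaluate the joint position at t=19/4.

  seg 0: a=4 b=-23/61 c=0 d=-38/61
  seg 1: a=3 b=-137/61 c=-114/61 d=129/61
  seg 2: a=1 b=22/61 c=273/61 d=-223/122
  seg 3: a=5 b=-224/61 c=-396/61 d=132/61
S(19/4) = -481/976

Δ: Δ0=-1, Δ1=-2, Δ2=2, Δ3=-8
row 1: diag=4, rhs=-6; c'=1/4, d'=-3/2
row 2: denom=6−1·1/4=23/4; d'=(24−1·-3/2)/(23/4)=102/23
row 3: denom=6−2·8/23=122/23; d'=(-60−2·102/23)/(122/23)=-792/61
back: M3=-792/61
back: M2=102/23−8/23·-792/61=546/61
back: M1=-3/2−1/4·546/61=-228/61
M: M0=0, M1=-228/61, M2=546/61, M3=-792/61, M4=0
seg 0: a=4, c=M0/2=0, d=(M1−M0)/(6·1)=-38/61, b=Δ0−h0·(2M0+M1)/6=-23/61
seg 1: a=3, c=M1/2=-114/61, d=(M2−M1)/(6·1)=129/61, b=Δ1−h1·(2M1+M2)/6=-137/61
seg 2: a=1, c=M2/2=273/61, d=(M3−M2)/(6·2)=-223/122, b=Δ2−h2·(2M2+M3)/6=22/61
seg 3: a=5, c=M3/2=-396/61, d=(M4−M3)/(6·1)=132/61, b=Δ3−h3·(2M3+M4)/6=-224/61
t_q=19/4 → seg 3, τ=3/4; S=5+-224/61·τ+-396/61·τ²+132/61·τ³=-481/976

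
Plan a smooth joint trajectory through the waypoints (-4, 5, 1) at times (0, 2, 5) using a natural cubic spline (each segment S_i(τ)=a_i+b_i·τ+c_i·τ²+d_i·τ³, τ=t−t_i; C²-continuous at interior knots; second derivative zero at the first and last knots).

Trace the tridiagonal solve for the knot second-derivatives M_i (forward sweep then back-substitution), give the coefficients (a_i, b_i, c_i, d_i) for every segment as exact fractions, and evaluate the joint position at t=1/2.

  seg 0: a=-4 b=17/3 c=0 d=-7/24
  seg 1: a=5 b=13/6 c=-7/4 d=7/36
S(1/2) = -77/64

Δ: Δ0=9/2, Δ1=-4/3
row 1: diag=10, rhs=-35; c'=3/10, d'=-7/2
back: M1=-7/2
M: M0=0, M1=-7/2, M2=0
seg 0: a=-4, c=M0/2=0, d=(M1−M0)/(6·2)=-7/24, b=Δ0−h0·(2M0+M1)/6=17/3
seg 1: a=5, c=M1/2=-7/4, d=(M2−M1)/(6·3)=7/36, b=Δ1−h1·(2M1+M2)/6=13/6
t_q=1/2 → seg 0, τ=1/2; S=-4+17/3·τ+0·τ²+-7/24·τ³=-77/64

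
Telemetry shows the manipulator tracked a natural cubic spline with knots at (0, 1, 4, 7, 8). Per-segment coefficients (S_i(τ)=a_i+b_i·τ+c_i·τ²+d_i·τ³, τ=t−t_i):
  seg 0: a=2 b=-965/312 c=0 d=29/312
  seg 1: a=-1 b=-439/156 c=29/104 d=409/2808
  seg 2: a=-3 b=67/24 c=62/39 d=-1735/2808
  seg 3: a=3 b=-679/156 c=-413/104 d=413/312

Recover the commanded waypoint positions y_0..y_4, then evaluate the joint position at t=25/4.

y_0=2 y_1=-1 y_2=-3 y_3=3 y_4=-4
S(25/4) = 28563/6656

y_0 = S_0(0) = a_0 = 2
y_1 = S_1(0) = a_1 = -1
y_2 = S_2(0) = a_2 = -3
y_3 = S_3(0) = a_3 = 3
y_4 = S_3(1) = -4
t_q=25/4 is in segment 2 (τ=9/4); S_2(τ)=28563/6656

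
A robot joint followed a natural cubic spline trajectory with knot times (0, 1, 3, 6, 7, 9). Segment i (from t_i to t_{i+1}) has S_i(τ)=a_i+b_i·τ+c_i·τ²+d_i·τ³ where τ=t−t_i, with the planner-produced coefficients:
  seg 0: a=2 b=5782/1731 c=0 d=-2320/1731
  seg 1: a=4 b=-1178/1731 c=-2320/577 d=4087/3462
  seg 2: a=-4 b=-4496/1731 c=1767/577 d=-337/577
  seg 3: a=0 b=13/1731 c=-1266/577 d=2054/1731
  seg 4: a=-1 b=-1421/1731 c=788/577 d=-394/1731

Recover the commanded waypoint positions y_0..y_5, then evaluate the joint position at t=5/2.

y_0=2 y_1=4 y_2=-4 y_3=0 y_4=-1 y_5=1
S(5/2) = -19233/9232

y_0 = S_0(0) = a_0 = 2
y_1 = S_1(0) = a_1 = 4
y_2 = S_2(0) = a_2 = -4
y_3 = S_3(0) = a_3 = 0
y_4 = S_4(0) = a_4 = -1
y_5 = S_4(2) = 1
t_q=5/2 is in segment 1 (τ=3/2); S_1(τ)=-19233/9232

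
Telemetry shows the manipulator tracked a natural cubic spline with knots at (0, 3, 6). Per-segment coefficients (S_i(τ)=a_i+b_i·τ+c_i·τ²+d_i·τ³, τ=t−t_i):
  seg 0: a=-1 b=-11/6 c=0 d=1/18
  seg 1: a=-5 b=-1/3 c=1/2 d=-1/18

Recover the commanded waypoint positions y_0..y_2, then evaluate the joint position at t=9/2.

y_0=-1 y_1=-5 y_2=-3
S(9/2) = -73/16

y_0 = S_0(0) = a_0 = -1
y_1 = S_1(0) = a_1 = -5
y_2 = S_1(3) = -3
t_q=9/2 is in segment 1 (τ=3/2); S_1(τ)=-73/16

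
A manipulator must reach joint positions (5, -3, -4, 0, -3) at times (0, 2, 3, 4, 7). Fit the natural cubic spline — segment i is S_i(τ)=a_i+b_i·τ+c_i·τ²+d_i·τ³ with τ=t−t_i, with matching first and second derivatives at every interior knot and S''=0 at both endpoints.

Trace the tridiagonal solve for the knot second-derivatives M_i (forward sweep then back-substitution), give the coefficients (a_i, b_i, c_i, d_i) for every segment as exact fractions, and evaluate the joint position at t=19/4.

Δ: Δ0=-4, Δ1=-1, Δ2=4, Δ3=-1
row 1: diag=6, rhs=18; c'=1/6, d'=3
row 2: denom=4−1·1/6=23/6; d'=(30−1·3)/(23/6)=162/23
row 3: denom=8−1·6/23=178/23; d'=(-30−1·162/23)/(178/23)=-426/89
back: M3=-426/89
back: M2=162/23−6/23·-426/89=738/89
back: M1=3−1/6·738/89=144/89
M: M0=0, M1=144/89, M2=738/89, M3=-426/89, M4=0
seg 0: a=5, c=M0/2=0, d=(M1−M0)/(6·2)=12/89, b=Δ0−h0·(2M0+M1)/6=-404/89
seg 1: a=-3, c=M1/2=72/89, d=(M2−M1)/(6·1)=99/89, b=Δ1−h1·(2M1+M2)/6=-260/89
seg 2: a=-4, c=M2/2=369/89, d=(M3−M2)/(6·1)=-194/89, b=Δ2−h2·(2M2+M3)/6=181/89
seg 3: a=0, c=M3/2=-213/89, d=(M4−M3)/(6·3)=71/267, b=Δ3−h3·(2M3+M4)/6=337/89
t_q=19/4 → seg 3, τ=3/4; S=0+337/89·τ+-213/89·τ²+71/267·τ³=9147/5696

  seg 0: a=5 b=-404/89 c=0 d=12/89
  seg 1: a=-3 b=-260/89 c=72/89 d=99/89
  seg 2: a=-4 b=181/89 c=369/89 d=-194/89
  seg 3: a=0 b=337/89 c=-213/89 d=71/267
S(19/4) = 9147/5696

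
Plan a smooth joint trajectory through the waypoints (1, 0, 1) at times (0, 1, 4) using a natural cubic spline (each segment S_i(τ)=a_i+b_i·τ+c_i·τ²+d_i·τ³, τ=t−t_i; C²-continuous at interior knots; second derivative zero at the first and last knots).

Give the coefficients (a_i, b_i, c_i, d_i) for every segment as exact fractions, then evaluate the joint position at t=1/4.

Δ: Δ0=-1, Δ1=1/3
row 1: diag=8, rhs=8; c'=3/8, d'=1
back: M1=1
M: M0=0, M1=1, M2=0
seg 0: a=1, c=M0/2=0, d=(M1−M0)/(6·1)=1/6, b=Δ0−h0·(2M0+M1)/6=-7/6
seg 1: a=0, c=M1/2=1/2, d=(M2−M1)/(6·3)=-1/18, b=Δ1−h1·(2M1+M2)/6=-2/3
t_q=1/4 → seg 0, τ=1/4; S=1+-7/6·τ+0·τ²+1/6·τ³=91/128

  seg 0: a=1 b=-7/6 c=0 d=1/6
  seg 1: a=0 b=-2/3 c=1/2 d=-1/18
S(1/4) = 91/128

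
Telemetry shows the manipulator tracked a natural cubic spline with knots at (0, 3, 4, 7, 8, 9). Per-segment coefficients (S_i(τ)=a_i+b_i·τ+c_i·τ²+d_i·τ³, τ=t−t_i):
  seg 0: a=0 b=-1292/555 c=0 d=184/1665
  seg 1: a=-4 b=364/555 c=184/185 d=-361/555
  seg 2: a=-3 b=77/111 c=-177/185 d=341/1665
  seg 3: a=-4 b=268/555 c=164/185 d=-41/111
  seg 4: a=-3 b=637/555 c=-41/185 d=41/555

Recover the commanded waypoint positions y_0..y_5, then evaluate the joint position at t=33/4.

y_0=0 y_1=-4 y_2=-3 y_3=-4 y_4=-3 y_5=-2
S(33/4) = -32273/11840

y_0 = S_0(0) = a_0 = 0
y_1 = S_1(0) = a_1 = -4
y_2 = S_2(0) = a_2 = -3
y_3 = S_3(0) = a_3 = -4
y_4 = S_4(0) = a_4 = -3
y_5 = S_4(1) = -2
t_q=33/4 is in segment 4 (τ=1/4); S_4(τ)=-32273/11840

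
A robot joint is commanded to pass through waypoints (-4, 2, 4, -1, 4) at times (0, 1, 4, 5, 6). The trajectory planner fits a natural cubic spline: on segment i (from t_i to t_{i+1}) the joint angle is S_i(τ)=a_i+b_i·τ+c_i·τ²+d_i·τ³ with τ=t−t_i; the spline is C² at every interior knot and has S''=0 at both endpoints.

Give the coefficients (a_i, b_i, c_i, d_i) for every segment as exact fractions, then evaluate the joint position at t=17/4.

Δ: Δ0=6, Δ1=2/3, Δ2=-5, Δ3=5
row 1: diag=8, rhs=-32; c'=3/8, d'=-4
row 2: denom=8−3·3/8=55/8; d'=(-34−3·-4)/(55/8)=-16/5
row 3: denom=4−1·8/55=212/55; d'=(60−1·-16/5)/(212/55)=869/53
back: M3=869/53
back: M2=-16/5−8/55·869/53=-296/53
back: M1=-4−3/8·-296/53=-101/53
M: M0=0, M1=-101/53, M2=-296/53, M3=869/53, M4=0
seg 0: a=-4, c=M0/2=0, d=(M1−M0)/(6·1)=-101/318, b=Δ0−h0·(2M0+M1)/6=2009/318
seg 1: a=2, c=M1/2=-101/106, d=(M2−M1)/(6·3)=-65/318, b=Δ1−h1·(2M1+M2)/6=853/159
seg 2: a=4, c=M2/2=-148/53, d=(M3−M2)/(6·1)=1165/318, b=Δ2−h2·(2M2+M3)/6=-1867/318
seg 3: a=-1, c=M3/2=869/106, d=(M4−M3)/(6·1)=-869/318, b=Δ3−h3·(2M3+M4)/6=-74/159
t_q=17/4 → seg 2, τ=1/4; S=4+-1867/318·τ+-148/53·τ²+1165/318·τ³=16383/6784

  seg 0: a=-4 b=2009/318 c=0 d=-101/318
  seg 1: a=2 b=853/159 c=-101/106 d=-65/318
  seg 2: a=4 b=-1867/318 c=-148/53 d=1165/318
  seg 3: a=-1 b=-74/159 c=869/106 d=-869/318
S(17/4) = 16383/6784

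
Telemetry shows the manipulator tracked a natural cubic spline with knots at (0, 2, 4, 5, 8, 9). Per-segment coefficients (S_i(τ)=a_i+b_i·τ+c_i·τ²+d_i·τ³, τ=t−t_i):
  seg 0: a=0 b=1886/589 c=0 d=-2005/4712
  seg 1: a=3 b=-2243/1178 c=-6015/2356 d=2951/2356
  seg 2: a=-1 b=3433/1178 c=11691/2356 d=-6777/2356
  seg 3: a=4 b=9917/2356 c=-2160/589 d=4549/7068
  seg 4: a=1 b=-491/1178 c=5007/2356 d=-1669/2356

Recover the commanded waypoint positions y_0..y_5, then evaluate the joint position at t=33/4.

y_0=0 y_1=3 y_2=-1 y_3=4 y_4=1 y_5=2
S(33/4) = 153431/150784

y_0 = S_0(0) = a_0 = 0
y_1 = S_1(0) = a_1 = 3
y_2 = S_2(0) = a_2 = -1
y_3 = S_3(0) = a_3 = 4
y_4 = S_4(0) = a_4 = 1
y_5 = S_4(1) = 2
t_q=33/4 is in segment 4 (τ=1/4); S_4(τ)=153431/150784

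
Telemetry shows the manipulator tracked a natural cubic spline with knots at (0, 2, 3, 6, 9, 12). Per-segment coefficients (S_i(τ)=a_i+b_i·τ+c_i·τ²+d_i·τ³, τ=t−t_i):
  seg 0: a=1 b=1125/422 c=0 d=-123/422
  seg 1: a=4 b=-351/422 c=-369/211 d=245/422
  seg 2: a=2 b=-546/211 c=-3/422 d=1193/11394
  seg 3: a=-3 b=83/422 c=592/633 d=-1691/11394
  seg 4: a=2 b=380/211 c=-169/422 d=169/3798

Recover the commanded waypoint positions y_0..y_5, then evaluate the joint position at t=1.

y_0=1 y_1=4 y_2=2 y_3=-3 y_4=2 y_5=5
S(1) = 712/211

y_0 = S_0(0) = a_0 = 1
y_1 = S_1(0) = a_1 = 4
y_2 = S_2(0) = a_2 = 2
y_3 = S_3(0) = a_3 = -3
y_4 = S_4(0) = a_4 = 2
y_5 = S_4(3) = 5
t_q=1 is in segment 0 (τ=1); S_0(τ)=712/211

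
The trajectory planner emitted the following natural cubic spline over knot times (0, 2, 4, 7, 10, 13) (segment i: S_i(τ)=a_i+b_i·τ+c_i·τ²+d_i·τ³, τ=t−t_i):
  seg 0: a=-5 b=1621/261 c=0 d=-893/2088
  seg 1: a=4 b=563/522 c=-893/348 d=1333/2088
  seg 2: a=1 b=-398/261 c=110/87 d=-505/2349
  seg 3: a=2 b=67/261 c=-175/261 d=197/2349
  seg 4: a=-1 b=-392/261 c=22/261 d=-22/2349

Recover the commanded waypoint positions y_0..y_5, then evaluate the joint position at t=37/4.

y_0 = S_0(0) = a_0 = -5
y_1 = S_1(0) = a_1 = 4
y_2 = S_2(0) = a_2 = 1
y_3 = S_3(0) = a_3 = 2
y_4 = S_4(0) = a_4 = -1
y_5 = S_4(3) = -5
t_q=37/4 is in segment 3 (τ=9/4); S_3(τ)=257/1856

y_0=-5 y_1=4 y_2=1 y_3=2 y_4=-1 y_5=-5
S(37/4) = 257/1856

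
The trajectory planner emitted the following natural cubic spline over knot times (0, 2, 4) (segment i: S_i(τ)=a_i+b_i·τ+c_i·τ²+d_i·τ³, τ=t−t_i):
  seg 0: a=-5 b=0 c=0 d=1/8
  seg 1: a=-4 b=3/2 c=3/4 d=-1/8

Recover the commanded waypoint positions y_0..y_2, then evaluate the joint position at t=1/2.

y_0=-5 y_1=-4 y_2=1
S(1/2) = -319/64

y_0 = S_0(0) = a_0 = -5
y_1 = S_1(0) = a_1 = -4
y_2 = S_1(2) = 1
t_q=1/2 is in segment 0 (τ=1/2); S_0(τ)=-319/64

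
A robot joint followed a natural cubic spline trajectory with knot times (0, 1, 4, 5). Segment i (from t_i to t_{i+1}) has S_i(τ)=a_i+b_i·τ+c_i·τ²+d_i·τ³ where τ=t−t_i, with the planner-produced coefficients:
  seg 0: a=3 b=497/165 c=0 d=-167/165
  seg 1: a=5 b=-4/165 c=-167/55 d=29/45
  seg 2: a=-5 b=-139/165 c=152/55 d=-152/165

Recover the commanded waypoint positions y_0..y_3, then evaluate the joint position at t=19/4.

y_0=3 y_1=5 y_2=-5 y_3=-4
S(19/4) = -393/88

y_0 = S_0(0) = a_0 = 3
y_1 = S_1(0) = a_1 = 5
y_2 = S_2(0) = a_2 = -5
y_3 = S_2(1) = -4
t_q=19/4 is in segment 2 (τ=3/4); S_2(τ)=-393/88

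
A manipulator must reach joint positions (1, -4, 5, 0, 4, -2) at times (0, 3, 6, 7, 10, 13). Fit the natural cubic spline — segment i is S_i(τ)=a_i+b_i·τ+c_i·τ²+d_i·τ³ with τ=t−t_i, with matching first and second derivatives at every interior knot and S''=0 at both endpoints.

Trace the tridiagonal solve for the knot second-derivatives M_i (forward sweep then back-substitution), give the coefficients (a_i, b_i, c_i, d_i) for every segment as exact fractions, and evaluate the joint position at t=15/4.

  seg 0: a=1 b=-3221/825 c=0 d=1846/7425
  seg 1: a=-4 b=2317/825 c=1846/825 d=-1076/1485
  seg 2: a=5 b=-2747/825 c=-1178/275 d=196/75
  seg 3: a=0 b=-3347/825 c=978/275 d=-871/1485
  seg 4: a=4 b=1192/825 c=-1421/825 d=1421/7425
S(15/4) = -4139/4400

Δ: Δ0=-5/3, Δ1=3, Δ2=-5, Δ3=4/3, Δ4=-2
row 1: diag=12, rhs=28; c'=1/4, d'=7/3
row 2: denom=8−3·1/4=29/4; d'=(-48−3·7/3)/(29/4)=-220/29
row 3: denom=8−1·4/29=228/29; d'=(38−1·-220/29)/(228/29)=661/114
row 4: denom=12−3·29/76=825/76; d'=(-20−3·661/114)/(825/76)=-2842/825
back: M4=-2842/825
back: M3=661/114−29/76·-2842/825=1956/275
back: M2=-220/29−4/29·1956/275=-2356/275
back: M1=7/3−1/4·-2356/275=3692/825
M: M0=0, M1=3692/825, M2=-2356/275, M3=1956/275, M4=-2842/825, M5=0
seg 0: a=1, c=M0/2=0, d=(M1−M0)/(6·3)=1846/7425, b=Δ0−h0·(2M0+M1)/6=-3221/825
seg 1: a=-4, c=M1/2=1846/825, d=(M2−M1)/(6·3)=-1076/1485, b=Δ1−h1·(2M1+M2)/6=2317/825
seg 2: a=5, c=M2/2=-1178/275, d=(M3−M2)/(6·1)=196/75, b=Δ2−h2·(2M2+M3)/6=-2747/825
seg 3: a=0, c=M3/2=978/275, d=(M4−M3)/(6·3)=-871/1485, b=Δ3−h3·(2M3+M4)/6=-3347/825
seg 4: a=4, c=M4/2=-1421/825, d=(M5−M4)/(6·3)=1421/7425, b=Δ4−h4·(2M4+M5)/6=1192/825
t_q=15/4 → seg 1, τ=3/4; S=-4+2317/825·τ+1846/825·τ²+-1076/1485·τ³=-4139/4400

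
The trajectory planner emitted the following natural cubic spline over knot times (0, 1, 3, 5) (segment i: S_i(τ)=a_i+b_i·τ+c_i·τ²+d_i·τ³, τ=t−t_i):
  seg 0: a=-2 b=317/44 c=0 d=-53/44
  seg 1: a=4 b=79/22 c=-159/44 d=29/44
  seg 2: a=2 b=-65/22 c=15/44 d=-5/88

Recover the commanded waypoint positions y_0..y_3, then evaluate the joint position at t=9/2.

y_0=-2 y_1=4 y_2=2 y_3=-3
S(9/2) = -1307/704

y_0 = S_0(0) = a_0 = -2
y_1 = S_1(0) = a_1 = 4
y_2 = S_2(0) = a_2 = 2
y_3 = S_2(2) = -3
t_q=9/2 is in segment 2 (τ=3/2); S_2(τ)=-1307/704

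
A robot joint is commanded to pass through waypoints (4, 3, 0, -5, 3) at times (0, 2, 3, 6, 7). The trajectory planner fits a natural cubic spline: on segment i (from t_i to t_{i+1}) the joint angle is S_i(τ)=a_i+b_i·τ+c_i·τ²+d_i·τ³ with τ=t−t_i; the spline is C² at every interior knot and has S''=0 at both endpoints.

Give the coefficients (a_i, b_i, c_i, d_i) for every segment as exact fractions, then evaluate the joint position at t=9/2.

  seg 0: a=4 b=116/483 c=0 d=-715/3864
  seg 1: a=3 b=-1913/966 c=-715/644 d=25/276
  seg 2: a=0 b=-7591/1932 c=-135/161 d=3077/5796
  seg 3: a=-5 b=5191/966 c=2537/644 d=-2537/1932
S(9/2) = -30853/5152

Δ: Δ0=-1/2, Δ1=-3, Δ2=-5/3, Δ3=8
row 1: diag=6, rhs=-15; c'=1/6, d'=-5/2
row 2: denom=8−1·1/6=47/6; d'=(8−1·-5/2)/(47/6)=63/47
row 3: denom=8−3·18/47=322/47; d'=(58−3·63/47)/(322/47)=2537/322
back: M3=2537/322
back: M2=63/47−18/47·2537/322=-270/161
back: M1=-5/2−1/6·-270/161=-715/322
M: M0=0, M1=-715/322, M2=-270/161, M3=2537/322, M4=0
seg 0: a=4, c=M0/2=0, d=(M1−M0)/(6·2)=-715/3864, b=Δ0−h0·(2M0+M1)/6=116/483
seg 1: a=3, c=M1/2=-715/644, d=(M2−M1)/(6·1)=25/276, b=Δ1−h1·(2M1+M2)/6=-1913/966
seg 2: a=0, c=M2/2=-135/161, d=(M3−M2)/(6·3)=3077/5796, b=Δ2−h2·(2M2+M3)/6=-7591/1932
seg 3: a=-5, c=M3/2=2537/644, d=(M4−M3)/(6·1)=-2537/1932, b=Δ3−h3·(2M3+M4)/6=5191/966
t_q=9/2 → seg 2, τ=3/2; S=0+-7591/1932·τ+-135/161·τ²+3077/5796·τ³=-30853/5152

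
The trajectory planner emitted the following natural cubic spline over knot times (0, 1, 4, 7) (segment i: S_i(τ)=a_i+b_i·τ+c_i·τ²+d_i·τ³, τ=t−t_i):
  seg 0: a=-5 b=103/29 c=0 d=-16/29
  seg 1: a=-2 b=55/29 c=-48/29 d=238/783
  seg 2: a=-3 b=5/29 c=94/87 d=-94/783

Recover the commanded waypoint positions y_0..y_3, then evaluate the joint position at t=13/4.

y_0 = S_0(0) = a_0 = -5
y_1 = S_1(0) = a_1 = -2
y_2 = S_2(0) = a_2 = -3
y_3 = S_2(3) = 4
t_q=13/4 is in segment 1 (τ=9/4); S_1(τ)=-2459/928

y_0=-5 y_1=-2 y_2=-3 y_3=4
S(13/4) = -2459/928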